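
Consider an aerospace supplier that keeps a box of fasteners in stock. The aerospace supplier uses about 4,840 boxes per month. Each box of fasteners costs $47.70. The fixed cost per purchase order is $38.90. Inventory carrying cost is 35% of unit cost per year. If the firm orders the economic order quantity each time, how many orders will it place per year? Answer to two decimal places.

Annual demand D = 4,840 × 12 = 58,080.
Holding cost H = 0.35 × $47.70 = $16.6950 per unit per year.
The optimal lot size = √(2DS/H) = √(2 × 58,080 × 38.9 / 16.695) ≈ 520.25.
Orders per year = D / Q* = 58,080 / 520.25 ≈ 111.639.

N ≈ 111.64 orders per year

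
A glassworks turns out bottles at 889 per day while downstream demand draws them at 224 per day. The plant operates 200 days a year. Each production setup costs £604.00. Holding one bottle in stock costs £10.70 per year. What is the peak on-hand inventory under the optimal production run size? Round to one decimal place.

I_max ≈ 1,945.1 bottles

Annual demand D = 224 × 200 = 44,800.
Production build-up factor (1 − d/p) = 1 − 224/889 = 0.7480.
Q* = √(2DS / (H(1 − d/p))) = √(2 × 44,800 × 604 / (10.7 × 0.7480)).
= √(54,118,400 / 8.0039) ≈ 2600.283.
Maximum inventory = Q*(1 − d/p) = 2600.283 × 0.7480 ≈ 1945.094.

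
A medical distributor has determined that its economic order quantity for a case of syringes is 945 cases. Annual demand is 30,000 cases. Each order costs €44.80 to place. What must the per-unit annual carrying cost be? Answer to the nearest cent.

Invert the EOQ relation Q*² = 2DS/H.
From Q* = √(2DS/H): H = 2DS / Q*² = 2 × 30,000 × 44.8 / 945² = 3.0100.

H ≈ €3.01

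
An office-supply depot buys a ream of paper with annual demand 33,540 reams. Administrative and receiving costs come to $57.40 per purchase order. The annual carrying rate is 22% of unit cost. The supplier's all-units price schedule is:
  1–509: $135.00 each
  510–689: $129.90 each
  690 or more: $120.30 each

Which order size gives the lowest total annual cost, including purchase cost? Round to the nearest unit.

Q* ≈ 690 reams

Holding cost per unit per year at price C is H = 0.22·C.
Candidates are each tier's EOQ (if it falls in that tier) and each price-break quantity.
EOQ at $135.00 = 360.1 (feasible in tier 1): TC = 33,540×$135.00 + (33,540/360.1)×57.4 + (360.1/2)×0.22×$135.00 = $4,538,593.77.
EOQ at $129.90 = 367.1 < 510, so use break Q=510: TC = 33,540×$129.90 + (33,540/510.0)×57.4 + (510.0/2)×0.22×$129.90 = $4,367,908.28.
EOQ at $120.30 = 381.4 < 690, so use break Q=690: TC = 33,540×$120.30 + (33,540/690.0)×57.4 + (690.0/2)×0.22×$120.30 = $4,046,782.91.
Lowest total cost is $4,046,782.91 at Q = 690.0.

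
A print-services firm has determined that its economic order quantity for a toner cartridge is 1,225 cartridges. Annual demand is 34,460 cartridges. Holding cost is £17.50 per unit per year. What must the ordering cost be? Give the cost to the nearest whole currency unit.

The basic EOQ model gives Q* = √(2DS/H); rearrange for the unknown.
From Q* = √(2DS/H): S = Q*²H / (2D) = 1,225² × 17.5 / (2 × 34,460) = 381.0351.

S ≈ £381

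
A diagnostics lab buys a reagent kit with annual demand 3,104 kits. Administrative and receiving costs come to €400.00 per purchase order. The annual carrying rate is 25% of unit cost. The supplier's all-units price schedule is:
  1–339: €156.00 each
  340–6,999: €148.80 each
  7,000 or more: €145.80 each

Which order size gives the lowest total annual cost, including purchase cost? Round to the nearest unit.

Holding cost per unit per year at price C is H = 0.25·C.
Evaluate total cost at each tier's feasible EOQ or, if the EOQ is below the tier, at the tier's minimum quantity.
EOQ at €156.00 = 252.3 (feasible in tier 1): TC = 3,104×€156.00 + (3,104/252.3)×400 + (252.3/2)×0.25×€156.00 = €494,064.98.
EOQ at €148.80 = 258.4 < 340, so use break Q=340: TC = 3,104×€148.80 + (3,104/340.0)×400 + (340.0/2)×0.25×€148.80 = €471,850.96.
EOQ at €145.80 = 261.0 < 7000, so use break Q=7000: TC = 3,104×€145.80 + (3,104/7000.0)×400 + (7000.0/2)×0.25×€145.80 = €580,315.57.
Lowest total cost is €471,850.96 at Q = 340.0.

Q* ≈ 340 kits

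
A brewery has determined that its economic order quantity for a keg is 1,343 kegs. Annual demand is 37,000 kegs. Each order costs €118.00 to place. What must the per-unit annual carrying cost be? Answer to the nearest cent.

H ≈ €4.84

The basic EOQ model gives Q* = √(2DS/H); rearrange for the unknown.
From Q* = √(2DS/H): H = 2DS / Q*² = 2 × 37,000 × 118 / 1,343² = 4.8413.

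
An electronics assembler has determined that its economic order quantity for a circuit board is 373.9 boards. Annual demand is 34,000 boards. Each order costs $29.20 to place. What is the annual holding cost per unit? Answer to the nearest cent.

The basic EOQ model gives Q* = √(2DS/H); rearrange for the unknown.
From Q* = √(2DS/H): H = 2DS / Q*² = 2 × 34,000 × 29.2 / 373.9² = 14.2030.

H ≈ $14.20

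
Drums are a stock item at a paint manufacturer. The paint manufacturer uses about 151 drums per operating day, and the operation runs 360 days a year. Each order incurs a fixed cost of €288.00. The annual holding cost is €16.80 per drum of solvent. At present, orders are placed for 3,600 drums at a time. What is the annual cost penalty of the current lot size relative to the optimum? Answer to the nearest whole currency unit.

Annual demand D = 151 × 360 = 54,360.
EOQ = √(2DS/H) = √(2 × 54,360 × 288 / 16.8) ≈ 1365.20.
Cost at Q* = (D/Q*)S + (Q*/2)H = √(2DSH) ≈ €22,935.36.
Cost at Q = 3,600: (54,360/3,600)×288 + (3,600/2)×16.8 = €4,348.80 + €30,240.00 = €34,588.80.
Excess = €34,588.80 − €22,935.36 = €11,653.44.

Extra cost ≈ €11,653 per year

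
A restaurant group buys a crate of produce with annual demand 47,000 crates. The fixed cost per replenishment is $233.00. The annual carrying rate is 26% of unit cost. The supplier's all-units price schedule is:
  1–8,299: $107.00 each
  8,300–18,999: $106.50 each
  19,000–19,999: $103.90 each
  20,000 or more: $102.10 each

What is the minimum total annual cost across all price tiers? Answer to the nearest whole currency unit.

TC* ≈ $5,053,684

Holding cost per unit per year at price C is H = 0.26·C.
Evaluate total cost at each tier's feasible EOQ or, if the EOQ is below the tier, at the tier's minimum quantity.
EOQ at $107.00 = 887.3 (feasible in tier 1): TC = 47,000×$107.00 + (47,000/887.3)×233 + (887.3/2)×0.26×$107.00 = $5,053,684.28.
EOQ at $106.50 = 889.4 < 8300, so use break Q=8300: TC = 47,000×$106.50 + (47,000/8300.0)×233 + (8300.0/2)×0.26×$106.50 = $5,121,732.90.
EOQ at $103.90 = 900.4 < 19000, so use break Q=19000: TC = 47,000×$103.90 + (47,000/19000.0)×233 + (19000.0/2)×0.26×$103.90 = $5,140,509.37.
EOQ at $102.10 = 908.3 < 20000, so use break Q=20000: TC = 47,000×$102.10 + (47,000/20000.0)×233 + (20000.0/2)×0.26×$102.10 = $5,064,707.55.
Lowest total cost among the candidates is at Q = 887.3.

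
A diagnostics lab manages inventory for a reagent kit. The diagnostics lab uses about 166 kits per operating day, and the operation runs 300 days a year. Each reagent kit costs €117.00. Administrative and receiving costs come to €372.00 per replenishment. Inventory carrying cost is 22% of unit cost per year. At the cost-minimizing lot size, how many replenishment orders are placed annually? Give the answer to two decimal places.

N ≈ 41.51 orders per year

Annual demand D = 166 × 300 = 49,800.
Holding cost H = 0.22 × €117.00 = €25.7400 per unit per year.
Q* = √(2DS/H) = √(2 × 49,800 × 372 / 25.74) ≈ 1199.77.
Orders per year = D / Q* = 49,800 / 1199.77 ≈ 41.508.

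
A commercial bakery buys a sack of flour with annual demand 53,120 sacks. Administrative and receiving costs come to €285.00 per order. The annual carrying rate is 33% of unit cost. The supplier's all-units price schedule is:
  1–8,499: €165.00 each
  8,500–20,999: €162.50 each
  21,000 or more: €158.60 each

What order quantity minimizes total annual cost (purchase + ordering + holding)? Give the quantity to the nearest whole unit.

Q* ≈ 746 sacks

Holding cost per unit per year at price C is H = 0.33·C.
For each price level, check whether its EOQ is feasible; otherwise the best quantity at that price is the breakpoint.
EOQ at €165.00 = 745.7 (feasible in tier 1): TC = 53,120×€165.00 + (53,120/745.7)×285 + (745.7/2)×0.33×€165.00 = €8,805,403.68.
EOQ at €162.50 = 751.4 < 8500, so use break Q=8500: TC = 53,120×€162.50 + (53,120/8500.0)×285 + (8500.0/2)×0.33×€162.50 = €8,861,687.33.
EOQ at €158.60 = 760.6 < 21000, so use break Q=21000: TC = 53,120×€158.60 + (53,120/21000.0)×285 + (21000.0/2)×0.33×€158.60 = €8,975,101.91.
Lowest total cost is €8,805,403.68 at Q = 745.7.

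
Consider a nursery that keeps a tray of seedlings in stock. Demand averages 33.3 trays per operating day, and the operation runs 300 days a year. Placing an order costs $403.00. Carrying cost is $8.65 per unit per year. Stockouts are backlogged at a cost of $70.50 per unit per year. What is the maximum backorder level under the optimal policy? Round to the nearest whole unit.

S* ≈ 112 trays

Annual demand D = 33.3 × 300 = 9,990.
With planned backorders, Q* = √(2DS/H) · √((H+B)/B).
√(2DS/H) = √(2 × 9,990 × 403 / 8.65) = 964.811.
√((H+B)/B) = √((8.65+70.5)/70.5) = 1.0596.
Q* ≈ 1022.288.
S* = Q* · H/(H+B) = 1022.288 × 8.65/79.15 ≈ 111.722.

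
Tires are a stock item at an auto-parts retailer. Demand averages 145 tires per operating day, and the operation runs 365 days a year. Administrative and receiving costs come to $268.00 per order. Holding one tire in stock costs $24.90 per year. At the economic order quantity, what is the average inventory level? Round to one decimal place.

Average inventory ≈ 533.7 tires

Annual demand D = 145 × 365 = 52,925.
Q* = √(2DS/H) = √(2 × 52,925 × 268 / 24.9) ≈ 1067.37.
Average inventory = Q*/2 ≈ 1067.37 / 2 = 533.683.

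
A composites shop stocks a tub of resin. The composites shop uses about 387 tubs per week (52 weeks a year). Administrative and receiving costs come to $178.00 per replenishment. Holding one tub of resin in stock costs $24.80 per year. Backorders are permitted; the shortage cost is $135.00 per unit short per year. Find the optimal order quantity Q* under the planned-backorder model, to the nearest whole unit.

Annual demand D = 387 × 52 = 20,124.
With planned backorders, Q* = √(2DS/H) · √((H+B)/B).
√(2DS/H) = √(2 × 20,124 × 178 / 24.8) = 537.473.
√((H+B)/B) = √((24.8+135)/135) = 1.0880.
Q* ≈ 584.760.

Q* ≈ 585 tubs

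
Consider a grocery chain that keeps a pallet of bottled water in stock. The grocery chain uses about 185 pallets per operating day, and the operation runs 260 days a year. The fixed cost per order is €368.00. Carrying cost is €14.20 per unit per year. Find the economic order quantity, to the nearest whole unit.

Q* ≈ 1,579 pallets

Annual demand D = 185 × 260 = 48,100.
EOQ = √(2DS / H) = √(2 × 48,100 × 368 / 14.2).
= √(35,401,600 / 14.2) = √2,493,070.4225 ≈ 1578.946.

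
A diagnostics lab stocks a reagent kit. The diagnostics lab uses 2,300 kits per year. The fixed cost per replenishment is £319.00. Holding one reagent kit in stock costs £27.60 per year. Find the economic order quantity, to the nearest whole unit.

Q* ≈ 231 kits

EOQ = √(2DS / H) = √(2 × 2,300 × 319 / 27.6).
= √(1,467,400 / 27.6) = √53,166.6667 ≈ 230.579.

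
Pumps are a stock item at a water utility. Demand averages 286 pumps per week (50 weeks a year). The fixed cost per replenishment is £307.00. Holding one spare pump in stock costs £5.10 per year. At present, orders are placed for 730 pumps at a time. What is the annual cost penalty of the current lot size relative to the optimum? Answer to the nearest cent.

Annual demand D = 286 × 50 = 14,300.
EOQ = √(2DS/H) = √(2 × 14,300 × 307 / 5.1) ≈ 1312.10.
Cost at Q* = (D/Q*)S + (Q*/2)H = √(2DSH) ≈ £6,691.71.
Cost at Q = 730: (14,300/730)×307 + (730/2)×5.1 = £6,013.84 + £1,861.50 = £7,875.34.
Excess = £7,875.34 − £6,691.71 = £1,183.62.

Extra cost ≈ £1,183.62 per year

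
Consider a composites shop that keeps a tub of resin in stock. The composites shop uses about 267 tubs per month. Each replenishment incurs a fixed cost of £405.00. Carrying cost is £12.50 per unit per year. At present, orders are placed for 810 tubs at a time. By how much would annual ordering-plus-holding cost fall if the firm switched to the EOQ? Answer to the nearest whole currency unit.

Annual demand D = 267 × 12 = 3,204.
EOQ = √(2DS/H) = √(2 × 3,204 × 405 / 12.5) ≈ 455.65.
Cost at Q* = (D/Q*)S + (Q*/2)H = √(2DSH) ≈ £5,695.66.
Cost at Q = 810: (3,204/810)×405 + (810/2)×12.5 = £1,602.00 + £5,062.50 = £6,664.50.
Excess = £6,664.50 − £5,695.66 = £968.84.

Extra cost ≈ £969 per year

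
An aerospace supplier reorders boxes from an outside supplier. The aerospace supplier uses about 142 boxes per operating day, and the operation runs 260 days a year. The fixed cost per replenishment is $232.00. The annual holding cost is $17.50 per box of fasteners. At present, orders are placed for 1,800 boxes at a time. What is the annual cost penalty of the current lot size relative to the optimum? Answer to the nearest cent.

Extra cost ≈ $3,194.12 per year

Annual demand D = 142 × 260 = 36,920.
EOQ = √(2DS/H) = √(2 × 36,920 × 232 / 17.5) ≈ 989.40.
Cost at Q* = (D/Q*)S + (Q*/2)H = √(2DSH) ≈ $17,314.46.
Cost at Q = 1,800: (36,920/1,800)×232 + (1,800/2)×17.5 = $4,758.58 + $15,750.00 = $20,508.58.
Excess = $20,508.58 − $17,314.46 = $3,194.12.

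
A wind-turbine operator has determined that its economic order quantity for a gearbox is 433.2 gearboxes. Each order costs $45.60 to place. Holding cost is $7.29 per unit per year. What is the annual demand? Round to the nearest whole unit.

Invert the EOQ relation Q*² = 2DS/H.
From Q* = √(2DS/H): D = Q*²H / (2S) = 433.2² × 7.29 / (2 × 45.6) = 15000.633.

D ≈ 15,001 gearboxes per year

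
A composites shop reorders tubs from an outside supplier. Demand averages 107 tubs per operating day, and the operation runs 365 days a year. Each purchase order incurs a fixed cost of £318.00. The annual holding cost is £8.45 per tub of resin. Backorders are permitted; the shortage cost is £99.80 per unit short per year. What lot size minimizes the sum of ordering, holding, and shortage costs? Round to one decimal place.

Q* ≈ 1,785.6 tubs

Annual demand D = 107 × 365 = 39,055.
With planned backorders, Q* = √(2DS/H) · √((H+B)/B).
√(2DS/H) = √(2 × 39,055 × 318 / 8.45) = 1714.504.
√((H+B)/B) = √((8.45+99.8)/99.8) = 1.0415.
Q* ≈ 1785.612.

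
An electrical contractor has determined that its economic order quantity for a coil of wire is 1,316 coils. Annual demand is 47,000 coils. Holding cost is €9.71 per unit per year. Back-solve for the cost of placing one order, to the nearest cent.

The basic EOQ model gives Q* = √(2DS/H); rearrange for the unknown.
From Q* = √(2DS/H): S = Q*²H / (2D) = 1,316² × 9.71 / (2 × 47,000) = 178.8970.

S ≈ €178.90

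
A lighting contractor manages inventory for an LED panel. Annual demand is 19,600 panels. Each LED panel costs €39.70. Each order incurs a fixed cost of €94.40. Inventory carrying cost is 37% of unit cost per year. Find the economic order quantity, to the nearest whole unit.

Holding cost H = 0.37 × €39.70 = €14.6890 per unit per year.
EOQ = √(2DS / H) = √(2 × 19,600 × 94.4 / 14.689).
= √(3,700,480 / 14.689) = √251,921.8463 ≈ 501.918.

Q* ≈ 502 panels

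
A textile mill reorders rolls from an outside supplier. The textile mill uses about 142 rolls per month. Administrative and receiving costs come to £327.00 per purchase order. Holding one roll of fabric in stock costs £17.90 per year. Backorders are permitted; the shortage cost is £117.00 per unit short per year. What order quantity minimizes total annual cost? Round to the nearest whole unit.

Annual demand D = 142 × 12 = 1,704.
With planned backorders, Q* = √(2DS/H) · √((H+B)/B).
√(2DS/H) = √(2 × 1,704 × 327 / 17.9) = 249.515.
√((H+B)/B) = √((17.9+117)/117) = 1.0738.
Q* ≈ 267.923.

Q* ≈ 268 rolls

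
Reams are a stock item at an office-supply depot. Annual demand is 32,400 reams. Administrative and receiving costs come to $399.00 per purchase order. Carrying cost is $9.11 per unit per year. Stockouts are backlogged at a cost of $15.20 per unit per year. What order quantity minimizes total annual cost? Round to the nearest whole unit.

With planned backorders, Q* = √(2DS/H) · √((H+B)/B).
√(2DS/H) = √(2 × 32,400 × 399 / 9.11) = 1684.670.
√((H+B)/B) = √((9.11+15.2)/15.2) = 1.2647.
Q* ≈ 2130.519.

Q* ≈ 2,131 reams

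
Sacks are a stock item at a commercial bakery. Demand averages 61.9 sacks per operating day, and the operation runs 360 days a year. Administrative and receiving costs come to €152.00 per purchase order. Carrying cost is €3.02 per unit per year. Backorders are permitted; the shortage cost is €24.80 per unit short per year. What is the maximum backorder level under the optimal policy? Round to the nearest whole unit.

Annual demand D = 61.9 × 360 = 22,284.
With planned backorders, Q* = √(2DS/H) · √((H+B)/B).
√(2DS/H) = √(2 × 22,284 × 152 / 3.02) = 1497.717.
√((H+B)/B) = √((3.02+24.8)/24.8) = 1.0591.
Q* ≈ 1586.290.
S* = Q* · H/(H+B) = 1586.290 × 3.02/27.82 ≈ 172.200.

S* ≈ 172 sacks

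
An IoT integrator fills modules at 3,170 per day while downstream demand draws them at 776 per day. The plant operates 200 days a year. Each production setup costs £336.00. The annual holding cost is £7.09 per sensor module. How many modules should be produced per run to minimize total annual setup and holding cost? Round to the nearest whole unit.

Q* ≈ 4,413 modules

Annual demand D = 776 × 200 = 155,200.
Production build-up factor (1 − d/p) = 1 − 776/3,170 = 0.7552.
Q* = √(2DS / (H(1 − d/p))) = √(2 × 155,200 × 336 / (7.09 × 0.7552)).
= √(104,294,400 / 5.3544) ≈ 4413.417.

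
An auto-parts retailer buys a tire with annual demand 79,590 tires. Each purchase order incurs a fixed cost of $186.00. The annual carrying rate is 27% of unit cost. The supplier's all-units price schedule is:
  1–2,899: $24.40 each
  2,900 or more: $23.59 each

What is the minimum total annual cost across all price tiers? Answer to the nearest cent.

Holding cost per unit per year at price C is H = 0.27·C.
For each price level, check whether its EOQ is feasible; otherwise the best quantity at that price is the breakpoint.
EOQ at $24.40 = 2119.9 (feasible in tier 1): TC = 79,590×$24.40 + (79,590/2119.9)×186 + (2119.9/2)×0.27×$24.40 = $1,955,962.18.
EOQ at $23.59 = 2156.0 < 2900, so use break Q=2900: TC = 79,590×$23.59 + (79,590/2900.0)×186 + (2900.0/2)×0.27×$23.59 = $1,891,868.32.
Lowest total cost among the candidates is at Q = 2900.0.

TC* ≈ $1,891,868.32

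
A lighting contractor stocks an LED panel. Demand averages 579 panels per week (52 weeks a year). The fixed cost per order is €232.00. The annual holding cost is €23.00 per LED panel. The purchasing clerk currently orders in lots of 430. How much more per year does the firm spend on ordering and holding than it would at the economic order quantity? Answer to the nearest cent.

Annual demand D = 579 × 52 = 30,108.
EOQ = √(2DS/H) = √(2 × 30,108 × 232 / 23) ≈ 779.36.
Cost at Q* = (D/Q*)S + (Q*/2)H = √(2DSH) ≈ €17,925.19.
Cost at Q = 430: (30,108/430)×232 + (430/2)×23 = €16,244.32 + €4,945.00 = €21,189.32.
Excess = €21,189.32 − €17,925.19 = €3,264.12.

Extra cost ≈ €3,264.12 per year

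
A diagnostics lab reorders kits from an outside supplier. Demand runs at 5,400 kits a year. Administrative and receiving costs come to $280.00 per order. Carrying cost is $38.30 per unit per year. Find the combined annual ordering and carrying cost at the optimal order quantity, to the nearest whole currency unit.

TC* ≈ $10,762

The optimal lot size = √(2DS/H) = √(2 × 5,400 × 280 / 38.3) ≈ 280.99.
At Q*, ordering cost (D/Q*)S equals holding cost (Q*/2)H, each = √(DSH/2).
Minimum total = √(2DSH) = √(2 × 5,400 × 280 × 38.3) ≈ 10761.933.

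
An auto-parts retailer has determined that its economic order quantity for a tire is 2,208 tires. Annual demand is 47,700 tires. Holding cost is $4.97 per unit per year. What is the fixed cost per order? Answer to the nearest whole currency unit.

S ≈ $254

Invert the EOQ relation Q*² = 2DS/H.
From Q* = √(2DS/H): S = Q*²H / (2D) = 2,208² × 4.97 / (2 × 47,700) = 253.9839.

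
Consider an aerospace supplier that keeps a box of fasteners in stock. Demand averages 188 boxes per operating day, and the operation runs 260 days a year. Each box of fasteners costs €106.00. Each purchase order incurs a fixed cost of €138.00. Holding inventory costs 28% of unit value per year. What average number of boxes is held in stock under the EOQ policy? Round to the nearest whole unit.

Annual demand D = 188 × 260 = 48,880.
Holding cost H = 0.28 × €106.00 = €29.6800 per unit per year.
EOQ = √(2DS/H) = √(2 × 48,880 × 138 / 29.68) ≈ 674.20.
Average inventory = Q*/2 ≈ 674.20 / 2 = 337.100.

Average inventory ≈ 337 boxes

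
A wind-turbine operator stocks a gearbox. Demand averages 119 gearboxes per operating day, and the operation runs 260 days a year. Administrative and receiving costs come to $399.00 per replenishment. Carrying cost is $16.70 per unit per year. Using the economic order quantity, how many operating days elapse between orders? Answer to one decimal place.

Annual demand D = 119 × 260 = 30,940.
The optimal lot size = √(2DS/H) = √(2 × 30,940 × 399 / 16.7) ≈ 1215.92.
Cycle time = Q*/D × 260 = 1215.92 / 30,940 × 260 ≈ 10.218 days.

T ≈ 10.2 days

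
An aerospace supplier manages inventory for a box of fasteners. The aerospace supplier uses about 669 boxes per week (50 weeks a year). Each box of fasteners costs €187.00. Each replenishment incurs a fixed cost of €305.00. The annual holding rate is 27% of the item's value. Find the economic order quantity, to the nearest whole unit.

Annual demand D = 669 × 50 = 33,450.
Holding cost H = 0.27 × €187.00 = €50.4900 per unit per year.
EOQ = √(2DS / H) = √(2 × 33,450 × 305 / 50.49).
= √(20,404,500 / 50.49) = √404,129.5306 ≈ 635.712.

Q* ≈ 636 boxes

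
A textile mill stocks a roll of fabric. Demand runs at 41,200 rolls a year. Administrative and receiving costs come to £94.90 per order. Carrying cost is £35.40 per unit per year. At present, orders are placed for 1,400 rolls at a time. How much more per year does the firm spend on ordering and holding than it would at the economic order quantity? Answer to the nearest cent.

Extra cost ≈ £10,934.88 per year

EOQ = √(2DS/H) = √(2 × 41,200 × 94.9 / 35.4) ≈ 470.00.
Cost at Q* = (D/Q*)S + (Q*/2)H = √(2DSH) ≈ £16,637.89.
Cost at Q = 1,400: (41,200/1,400)×94.9 + (1,400/2)×35.4 = £2,792.77 + £24,780.00 = £27,572.77.
Excess = £27,572.77 − £16,637.89 = £10,934.88.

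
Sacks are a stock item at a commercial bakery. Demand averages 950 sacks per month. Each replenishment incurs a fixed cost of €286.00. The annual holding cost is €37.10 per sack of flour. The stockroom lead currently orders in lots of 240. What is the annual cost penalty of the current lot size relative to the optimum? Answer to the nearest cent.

Annual demand D = 950 × 12 = 11,400.
EOQ = √(2DS/H) = √(2 × 11,400 × 286 / 37.1) ≈ 419.24.
Cost at Q* = (D/Q*)S + (Q*/2)H = √(2DSH) ≈ €15,553.83.
Cost at Q = 240: (11,400/240)×286 + (240/2)×37.1 = €13,585.00 + €4,452.00 = €18,037.00.
Excess = €18,037.00 − €15,553.83 = €2,483.17.

Extra cost ≈ €2,483.17 per year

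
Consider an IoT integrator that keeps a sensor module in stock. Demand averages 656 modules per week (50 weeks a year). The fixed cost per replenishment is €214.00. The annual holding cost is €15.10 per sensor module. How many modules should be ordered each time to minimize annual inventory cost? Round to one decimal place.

Q* ≈ 964.2 modules

Annual demand D = 656 × 50 = 32,800.
EOQ = √(2DS / H) = √(2 × 32,800 × 214 / 15.1).
= √(14,038,400 / 15.1) = √929,695.3642 ≈ 964.207.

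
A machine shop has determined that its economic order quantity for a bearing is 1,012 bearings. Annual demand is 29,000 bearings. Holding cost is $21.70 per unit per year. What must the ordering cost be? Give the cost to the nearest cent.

The basic EOQ model gives Q* = √(2DS/H); rearrange for the unknown.
From Q* = √(2DS/H): S = Q*²H / (2D) = 1,012² × 21.7 / (2 × 29,000) = 383.1711.

S ≈ $383.17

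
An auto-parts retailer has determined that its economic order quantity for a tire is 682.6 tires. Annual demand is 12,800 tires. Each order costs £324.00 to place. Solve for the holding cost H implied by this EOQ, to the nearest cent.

H ≈ £17.80

Invert the EOQ relation Q*² = 2DS/H.
From Q* = √(2DS/H): H = 2DS / Q*² = 2 × 12,800 × 324 / 682.6² = 17.8013.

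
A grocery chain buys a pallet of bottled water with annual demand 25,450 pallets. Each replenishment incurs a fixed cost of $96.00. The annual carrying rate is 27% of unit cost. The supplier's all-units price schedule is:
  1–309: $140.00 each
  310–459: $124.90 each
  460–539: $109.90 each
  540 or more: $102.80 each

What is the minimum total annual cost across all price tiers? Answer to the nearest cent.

Holding cost per unit per year at price C is H = 0.27·C.
Candidates are each tier's EOQ (if it falls in that tier) and each price-break quantity.
Tier 1 ($140.00): EOQ = 359.5 exceeds tier's upper bound 309, so this tier is dominated.
EOQ at $124.90 = 380.7 (feasible in tier 2): TC = 25,450×$124.90 + (25,450/380.7)×96 + (380.7/2)×0.27×$124.90 = $3,191,541.82.
EOQ at $109.90 = 405.8 < 460, so use break Q=460: TC = 25,450×$109.90 + (25,450/460.0)×96 + (460.0/2)×0.27×$109.90 = $2,809,091.09.
EOQ at $102.80 = 419.6 < 540, so use break Q=540: TC = 25,450×$102.80 + (25,450/540.0)×96 + (540.0/2)×0.27×$102.80 = $2,628,278.56.
Lowest total cost among the candidates is at Q = 540.0.

TC* ≈ $2,628,278.56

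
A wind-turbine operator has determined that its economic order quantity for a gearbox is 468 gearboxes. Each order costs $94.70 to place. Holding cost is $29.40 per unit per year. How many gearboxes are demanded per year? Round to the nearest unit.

The basic EOQ model gives Q* = √(2DS/H); rearrange for the unknown.
From Q* = √(2DS/H): D = Q*²H / (2S) = 468² × 29.4 / (2 × 94.7) = 33998.446.

D ≈ 33,998 gearboxes per year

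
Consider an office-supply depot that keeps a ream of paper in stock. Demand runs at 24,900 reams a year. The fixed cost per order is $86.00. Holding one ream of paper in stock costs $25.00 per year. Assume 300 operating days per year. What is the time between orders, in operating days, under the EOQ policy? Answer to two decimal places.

The optimal lot size = √(2DS/H) = √(2 × 24,900 × 86 / 25) ≈ 413.90.
Cycle time = Q*/D × 300 = 413.90 / 24,900 × 300 ≈ 4.987 days.

T ≈ 4.99 days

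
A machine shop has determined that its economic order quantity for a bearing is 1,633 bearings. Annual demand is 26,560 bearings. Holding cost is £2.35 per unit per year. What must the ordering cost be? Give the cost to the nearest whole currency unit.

Squaring Q* = √(2DS/H) gives Q*² = 2DS/H.
From Q* = √(2DS/H): S = Q*²H / (2D) = 1,633² × 2.35 / (2 × 26,560) = 117.9729.

S ≈ £118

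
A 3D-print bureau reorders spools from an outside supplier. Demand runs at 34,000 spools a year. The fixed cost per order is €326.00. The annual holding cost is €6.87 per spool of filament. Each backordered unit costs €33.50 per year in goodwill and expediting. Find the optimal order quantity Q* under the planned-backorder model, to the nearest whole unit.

Q* ≈ 1,972 spools

With planned backorders, Q* = √(2DS/H) · √((H+B)/B).
√(2DS/H) = √(2 × 34,000 × 326 / 6.87) = 1796.325.
√((H+B)/B) = √((6.87+33.5)/33.5) = 1.0978.
Q* ≈ 1971.932.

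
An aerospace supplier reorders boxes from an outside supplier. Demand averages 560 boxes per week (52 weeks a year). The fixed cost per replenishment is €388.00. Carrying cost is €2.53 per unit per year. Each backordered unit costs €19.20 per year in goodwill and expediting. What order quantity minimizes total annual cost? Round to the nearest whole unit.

Q* ≈ 3,179 boxes

Annual demand D = 560 × 52 = 29,120.
With planned backorders, Q* = √(2DS/H) · √((H+B)/B).
√(2DS/H) = √(2 × 29,120 × 388 / 2.53) = 2988.590.
√((H+B)/B) = √((2.53+19.2)/19.2) = 1.0638.
Q* ≈ 3179.403.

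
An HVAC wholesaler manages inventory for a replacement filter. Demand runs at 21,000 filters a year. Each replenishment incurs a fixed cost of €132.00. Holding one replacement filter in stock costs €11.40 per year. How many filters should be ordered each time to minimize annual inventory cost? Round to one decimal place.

Q* ≈ 697.4 filters

EOQ = √(2DS / H) = √(2 × 21,000 × 132 / 11.4).
= √(5,544,000 / 11.4) = √486,315.7895 ≈ 697.363.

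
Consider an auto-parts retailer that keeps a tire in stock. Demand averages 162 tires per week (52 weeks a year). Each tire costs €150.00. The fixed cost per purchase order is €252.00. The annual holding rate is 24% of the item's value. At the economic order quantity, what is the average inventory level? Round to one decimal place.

Annual demand D = 162 × 52 = 8,424.
Holding cost H = 0.24 × €150.00 = €36.0000 per unit per year.
Q* = √(2DS/H) = √(2 × 8,424 × 252 / 36) ≈ 343.42.
Average inventory = Q*/2 ≈ 343.42 / 2 = 171.709.

Average inventory ≈ 171.7 tires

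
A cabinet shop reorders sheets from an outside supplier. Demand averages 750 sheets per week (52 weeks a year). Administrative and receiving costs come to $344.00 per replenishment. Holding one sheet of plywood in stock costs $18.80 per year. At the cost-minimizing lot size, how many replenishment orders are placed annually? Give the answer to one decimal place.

Annual demand D = 750 × 52 = 39,000.
EOQ = √(2DS/H) = √(2 × 39,000 × 344 / 18.8) ≈ 1194.67.
Orders per year = D / Q* = 39,000 / 1194.67 ≈ 32.645.

N ≈ 32.6 orders per year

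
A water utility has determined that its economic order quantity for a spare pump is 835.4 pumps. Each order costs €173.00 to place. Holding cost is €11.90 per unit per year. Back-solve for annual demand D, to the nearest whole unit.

D ≈ 24,003 pumps per year

Invert the EOQ relation Q*² = 2DS/H.
From Q* = √(2DS/H): D = Q*²H / (2S) = 835.4² × 11.9 / (2 × 173) = 24002.684.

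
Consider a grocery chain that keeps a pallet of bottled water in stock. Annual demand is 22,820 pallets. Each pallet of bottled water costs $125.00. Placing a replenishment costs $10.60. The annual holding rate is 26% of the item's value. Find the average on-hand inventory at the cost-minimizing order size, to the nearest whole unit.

Holding cost H = 0.26 × $125.00 = $32.5000 per unit per year.
The optimal lot size = √(2DS/H) = √(2 × 22,820 × 10.6 / 32.5) ≈ 122.01.
Average inventory = Q*/2 ≈ 122.01 / 2 = 61.003.

Average inventory ≈ 61 pallets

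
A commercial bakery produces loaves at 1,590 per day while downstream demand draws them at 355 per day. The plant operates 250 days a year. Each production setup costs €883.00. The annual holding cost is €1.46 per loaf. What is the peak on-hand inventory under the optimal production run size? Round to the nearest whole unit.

Annual demand D = 355 × 250 = 88,750.
Production build-up factor (1 − d/p) = 1 − 355/1,590 = 0.7767.
Q* = √(2DS / (H(1 − d/p))) = √(2 × 88,750 × 883 / (1.46 × 0.7767)).
= √(156,732,500 / 1.134) ≈ 11756.233.
Maximum inventory = Q*(1 − d/p) = 11756.233 × 0.7767 ≈ 9131.414.

I_max ≈ 9,131 loaves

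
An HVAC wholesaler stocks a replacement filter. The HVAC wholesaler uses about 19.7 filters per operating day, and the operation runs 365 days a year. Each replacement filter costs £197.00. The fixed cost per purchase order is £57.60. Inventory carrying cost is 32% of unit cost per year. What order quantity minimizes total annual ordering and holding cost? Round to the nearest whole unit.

Annual demand D = 19.7 × 365 = 7,190.5.
Holding cost H = 0.32 × £197.00 = £63.0400 per unit per year.
EOQ = √(2DS / H) = √(2 × 7,190.5 × 57.6 / 63.04).
= √(828,345.6 / 63.04) = √13,140 ≈ 114.630.

Q* ≈ 115 filters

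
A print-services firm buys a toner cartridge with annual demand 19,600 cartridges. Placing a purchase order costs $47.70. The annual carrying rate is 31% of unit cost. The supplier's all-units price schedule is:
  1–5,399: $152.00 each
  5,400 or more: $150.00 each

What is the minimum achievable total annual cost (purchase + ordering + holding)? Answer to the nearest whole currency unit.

Holding cost per unit per year at price C is H = 0.31·C.
Candidates are each tier's EOQ (if it falls in that tier) and each price-break quantity.
EOQ at $152.00 = 199.2 (feasible in tier 1): TC = 19,600×$152.00 + (19,600/199.2)×47.7 + (199.2/2)×0.31×$152.00 = $2,988,586.53.
EOQ at $150.00 = 200.5 < 5400, so use break Q=5400: TC = 19,600×$150.00 + (19,600/5400.0)×47.7 + (5400.0/2)×0.31×$150.00 = $3,065,723.13.
Lowest total cost among the candidates is at Q = 199.2.

TC* ≈ $2,988,587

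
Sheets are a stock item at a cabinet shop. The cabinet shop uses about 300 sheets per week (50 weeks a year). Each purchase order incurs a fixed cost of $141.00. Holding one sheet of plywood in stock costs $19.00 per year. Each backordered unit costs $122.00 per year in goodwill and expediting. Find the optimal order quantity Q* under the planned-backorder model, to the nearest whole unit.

Annual demand D = 300 × 50 = 15,000.
With planned backorders, Q* = √(2DS/H) · √((H+B)/B).
√(2DS/H) = √(2 × 15,000 × 141 / 19) = 471.839.
√((H+B)/B) = √((19+122)/122) = 1.0751.
Q* ≈ 507.251.

Q* ≈ 507 sheets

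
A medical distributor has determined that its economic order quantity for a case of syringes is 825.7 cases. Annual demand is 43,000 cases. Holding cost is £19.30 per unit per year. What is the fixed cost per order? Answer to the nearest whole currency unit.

Squaring Q* = √(2DS/H) gives Q*² = 2DS/H.
From Q* = √(2DS/H): S = Q*²H / (2D) = 825.7² × 19.3 / (2 × 43,000) = 153.0042.

S ≈ £153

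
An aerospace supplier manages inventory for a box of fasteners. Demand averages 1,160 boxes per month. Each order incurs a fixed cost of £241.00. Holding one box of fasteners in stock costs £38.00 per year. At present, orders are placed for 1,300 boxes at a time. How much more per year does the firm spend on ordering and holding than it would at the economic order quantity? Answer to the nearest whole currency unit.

Annual demand D = 1,160 × 12 = 13,920.
EOQ = √(2DS/H) = √(2 × 13,920 × 241 / 38) ≈ 420.20.
Cost at Q* = (D/Q*)S + (Q*/2)H = √(2DSH) ≈ £15,967.43.
Cost at Q = 1,300: (13,920/1,300)×241 + (1,300/2)×38 = £2,580.55 + £24,700.00 = £27,280.55.
Excess = £27,280.55 − £15,967.43 = £11,313.13.

Extra cost ≈ £11,313 per year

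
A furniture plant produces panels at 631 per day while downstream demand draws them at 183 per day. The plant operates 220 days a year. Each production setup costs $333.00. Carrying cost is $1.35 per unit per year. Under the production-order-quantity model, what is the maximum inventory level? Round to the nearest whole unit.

I_max ≈ 3,755 panels

Annual demand D = 183 × 220 = 40,260.
Production build-up factor (1 − d/p) = 1 − 183/631 = 0.7100.
Q* = √(2DS / (H(1 − d/p))) = √(2 × 40,260 × 333 / (1.35 × 0.7100)).
= √(26,813,160 / 0.9585) ≈ 5289.112.
Maximum inventory = Q*(1 − d/p) = 5289.112 × 0.7100 ≈ 3755.186.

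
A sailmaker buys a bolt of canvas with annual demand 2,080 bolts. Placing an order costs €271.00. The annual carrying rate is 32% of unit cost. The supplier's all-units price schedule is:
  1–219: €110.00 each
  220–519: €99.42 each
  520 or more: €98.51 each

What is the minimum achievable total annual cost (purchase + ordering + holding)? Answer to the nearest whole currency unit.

Holding cost per unit per year at price C is H = 0.32·C.
For each price level, check whether its EOQ is feasible; otherwise the best quantity at that price is the breakpoint.
EOQ at €110.00 = 179.0 (feasible in tier 1): TC = 2,080×€110.00 + (2,080/179.0)×271 + (179.0/2)×0.32×€110.00 = €235,099.45.
EOQ at €99.42 = 188.2 < 220, so use break Q=220: TC = 2,080×€99.42 + (2,080/220.0)×271 + (220.0/2)×0.32×€99.42 = €212,855.37.
EOQ at €98.51 = 189.1 < 520, so use break Q=520: TC = 2,080×€98.51 + (2,080/520.0)×271 + (520.0/2)×0.32×€98.51 = €214,180.83.
Lowest total cost among the candidates is at Q = 220.0.

TC* ≈ €212,855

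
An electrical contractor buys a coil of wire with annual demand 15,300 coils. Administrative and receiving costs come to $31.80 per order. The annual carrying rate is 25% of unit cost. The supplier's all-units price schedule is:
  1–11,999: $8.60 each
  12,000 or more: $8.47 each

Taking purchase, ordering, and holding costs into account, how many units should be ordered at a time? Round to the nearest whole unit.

Holding cost per unit per year at price C is H = 0.25·C.
For each price level, check whether its EOQ is feasible; otherwise the best quantity at that price is the breakpoint.
EOQ at $8.60 = 672.8 (feasible in tier 1): TC = 15,300×$8.60 + (15,300/672.8)×31.8 + (672.8/2)×0.25×$8.60 = $133,026.42.
EOQ at $8.47 = 677.9 < 12000, so use break Q=12000: TC = 15,300×$8.47 + (15,300/12000.0)×31.8 + (12000.0/2)×0.25×$8.47 = $142,336.55.
Lowest total cost is $133,026.42 at Q = 672.8.

Q* ≈ 673 coils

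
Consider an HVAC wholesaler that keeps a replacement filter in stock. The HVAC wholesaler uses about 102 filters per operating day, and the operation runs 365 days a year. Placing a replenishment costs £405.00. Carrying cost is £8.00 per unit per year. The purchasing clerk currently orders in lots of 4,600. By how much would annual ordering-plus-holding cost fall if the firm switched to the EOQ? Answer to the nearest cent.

Extra cost ≈ £6,145.62 per year

Annual demand D = 102 × 365 = 37,230.
EOQ = √(2DS/H) = √(2 × 37,230 × 405 / 8) ≈ 1941.53.
Cost at Q* = (D/Q*)S + (Q*/2)H = √(2DSH) ≈ £15,532.24.
Cost at Q = 4,600: (37,230/4,600)×405 + (4,600/2)×8 = £3,277.86 + £18,400.00 = £21,677.86.
Excess = £21,677.86 − £15,532.24 = £6,145.62.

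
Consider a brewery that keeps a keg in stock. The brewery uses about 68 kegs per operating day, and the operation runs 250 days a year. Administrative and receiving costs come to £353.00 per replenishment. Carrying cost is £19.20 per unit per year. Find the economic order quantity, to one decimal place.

Annual demand D = 68 × 250 = 17,000.
EOQ = √(2DS / H) = √(2 × 17,000 × 353 / 19.2).
= √(12,002,000 / 19.2) = √625,104.1667 ≈ 790.635.

Q* ≈ 790.6 kegs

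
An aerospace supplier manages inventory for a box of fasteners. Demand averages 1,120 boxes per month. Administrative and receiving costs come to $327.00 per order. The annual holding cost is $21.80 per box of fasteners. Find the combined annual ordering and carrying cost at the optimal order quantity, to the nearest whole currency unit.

Annual demand D = 1,120 × 12 = 13,440.
Q* = √(2DS/H) = √(2 × 13,440 × 327 / 21.8) ≈ 634.98.
At the optimum the two cost components are equal, so total cost = 2·(Q*/2)H = Q*·H.
Minimum total = √(2DSH) = √(2 × 13,440 × 327 × 21.8) ≈ 13842.571.

TC* ≈ $13,843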